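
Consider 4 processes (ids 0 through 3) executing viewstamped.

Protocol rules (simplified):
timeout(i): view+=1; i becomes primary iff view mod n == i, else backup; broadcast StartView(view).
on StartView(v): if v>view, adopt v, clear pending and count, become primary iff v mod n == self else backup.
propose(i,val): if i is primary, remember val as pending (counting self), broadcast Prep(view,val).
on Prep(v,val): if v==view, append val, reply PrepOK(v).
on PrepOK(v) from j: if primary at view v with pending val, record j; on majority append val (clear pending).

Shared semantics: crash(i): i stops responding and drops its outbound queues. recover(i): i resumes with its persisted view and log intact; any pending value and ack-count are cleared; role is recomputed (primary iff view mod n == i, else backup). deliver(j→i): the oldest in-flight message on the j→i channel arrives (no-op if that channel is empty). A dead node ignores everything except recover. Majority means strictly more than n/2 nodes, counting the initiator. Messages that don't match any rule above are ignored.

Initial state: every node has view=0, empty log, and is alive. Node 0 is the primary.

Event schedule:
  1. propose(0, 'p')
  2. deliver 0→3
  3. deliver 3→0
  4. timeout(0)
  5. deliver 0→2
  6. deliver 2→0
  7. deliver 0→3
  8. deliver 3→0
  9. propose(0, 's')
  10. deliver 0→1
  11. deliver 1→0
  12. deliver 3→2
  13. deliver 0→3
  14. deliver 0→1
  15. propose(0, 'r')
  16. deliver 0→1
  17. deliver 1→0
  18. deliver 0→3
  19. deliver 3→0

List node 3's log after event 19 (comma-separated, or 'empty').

p

e1 propose(0,'p'): ·
e2 deliver 0→3: 3[back,v=0,p]
e3 deliver 3→0: ·
e4 timeout(0): 0[back,v=1,-]
e5 deliver 0→2: 2[back,v=0,p]
e6 deliver 2→0: ·
e7 deliver 0→3: 3[back,v=1,p]
e8 deliver 3→0: ·
e9 propose(0,'s'): ·
e10 deliver 0→1: 1[back,v=0,p]
e11 deliver 1→0: ·
e12 deliver 3→2: ·
e13 deliver 0→3: ·
e14 deliver 0→1: 1[prim,v=1,p]
e15 propose(0,'r'): ·
e16 deliver 0→1: ·
e17 deliver 1→0: ·
e18 deliver 0→3: ·
e19 deliver 3→0: ·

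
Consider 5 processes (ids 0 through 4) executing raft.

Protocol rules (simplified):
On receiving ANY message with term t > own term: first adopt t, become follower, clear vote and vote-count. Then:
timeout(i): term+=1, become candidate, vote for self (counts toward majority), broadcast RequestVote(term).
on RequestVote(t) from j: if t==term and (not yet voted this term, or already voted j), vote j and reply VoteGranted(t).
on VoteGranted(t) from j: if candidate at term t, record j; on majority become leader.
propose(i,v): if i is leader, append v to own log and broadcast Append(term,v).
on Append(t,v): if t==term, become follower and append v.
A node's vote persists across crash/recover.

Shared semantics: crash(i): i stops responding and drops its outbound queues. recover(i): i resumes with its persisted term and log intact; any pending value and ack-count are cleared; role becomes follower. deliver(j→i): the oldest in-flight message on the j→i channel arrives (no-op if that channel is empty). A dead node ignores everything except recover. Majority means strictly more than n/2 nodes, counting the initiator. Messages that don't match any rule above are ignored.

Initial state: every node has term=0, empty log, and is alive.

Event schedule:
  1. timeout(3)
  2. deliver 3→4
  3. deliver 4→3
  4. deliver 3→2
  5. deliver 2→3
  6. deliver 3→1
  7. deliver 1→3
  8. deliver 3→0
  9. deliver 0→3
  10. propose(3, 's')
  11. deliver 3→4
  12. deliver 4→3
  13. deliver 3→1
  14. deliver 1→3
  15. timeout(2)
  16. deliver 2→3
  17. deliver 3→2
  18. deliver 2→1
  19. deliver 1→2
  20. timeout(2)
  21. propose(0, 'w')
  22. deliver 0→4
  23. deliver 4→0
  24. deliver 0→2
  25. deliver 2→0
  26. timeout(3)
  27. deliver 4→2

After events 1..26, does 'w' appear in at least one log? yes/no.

after 1 — timeout(3): n3:cand/t1/[-]
after 2 — deliver 3→4: n4:foll/t1/[-]
after 3 — deliver 4→3: ·
after 4 — deliver 3→2: n2:foll/t1/[-]
after 5 — deliver 2→3: n3:lead/t1/[-]
after 6 — deliver 3→1: n1:foll/t1/[-]
after 7 — deliver 1→3: ·
after 8 — deliver 3→0: n0:foll/t1/[-]
after 9 — deliver 0→3: ·
after 10 — propose(3,'s'): n3:lead/t1/[s]
after 11 — deliver 3→4: n4:foll/t1/[s]
after 12 — deliver 4→3: ·
after 13 — deliver 3→1: n1:foll/t1/[s]
after 14 — deliver 1→3: ·
after 15 — timeout(2): n2:cand/t2/[-]
after 16 — deliver 2→3: n3:foll/t2/[s]
after 17 — deliver 3→2: ·
after 18 — deliver 2→1: n1:foll/t2/[s]
after 19 — deliver 1→2: ·
after 20 — timeout(2): n2:cand/t3/[-]
after 21 — propose(0,'w'): ·
after 22 — deliver 0→4: ·
after 23 — deliver 4→0: ·
after 24 — deliver 0→2: ·
after 25 — deliver 2→0: n0:foll/t2/[-]
after 26 — timeout(3): n3:cand/t3/[s]

no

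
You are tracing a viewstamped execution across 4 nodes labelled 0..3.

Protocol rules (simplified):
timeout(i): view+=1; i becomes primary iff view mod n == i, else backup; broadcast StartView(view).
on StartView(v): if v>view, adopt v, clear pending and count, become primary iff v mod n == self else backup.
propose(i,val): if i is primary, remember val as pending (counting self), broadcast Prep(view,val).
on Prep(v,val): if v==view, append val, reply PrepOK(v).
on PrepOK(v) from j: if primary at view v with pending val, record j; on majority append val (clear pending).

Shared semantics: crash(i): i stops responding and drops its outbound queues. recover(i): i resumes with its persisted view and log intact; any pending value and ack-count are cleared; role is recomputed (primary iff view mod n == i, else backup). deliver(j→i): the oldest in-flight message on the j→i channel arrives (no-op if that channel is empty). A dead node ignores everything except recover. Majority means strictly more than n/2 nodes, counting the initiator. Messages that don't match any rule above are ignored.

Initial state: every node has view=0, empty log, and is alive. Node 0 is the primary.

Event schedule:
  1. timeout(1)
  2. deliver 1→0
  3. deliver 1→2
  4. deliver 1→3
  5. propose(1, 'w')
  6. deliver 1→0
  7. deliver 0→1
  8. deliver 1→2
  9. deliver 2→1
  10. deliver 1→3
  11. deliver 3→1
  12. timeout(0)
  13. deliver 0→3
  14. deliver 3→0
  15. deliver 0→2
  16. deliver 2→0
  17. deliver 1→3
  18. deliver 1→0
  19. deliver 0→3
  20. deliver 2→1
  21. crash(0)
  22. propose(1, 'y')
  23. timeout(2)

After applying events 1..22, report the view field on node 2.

[1] timeout(1) → N1(prim v1 [-])
[2] deliver 1→0 → N0(back v1 [-])
[3] deliver 1→2 → N2(back v1 [-])
[4] deliver 1→3 → N3(back v1 [-])
[5] propose(1,'w') → ∅
[6] deliver 1→0 → N0(back v1 [w])
[7] deliver 0→1 → ∅
[8] deliver 1→2 → N2(back v1 [w])
[9] deliver 2→1 → N1(prim v1 [w])
[10] deliver 1→3 → N3(back v1 [w])
[11] deliver 3→1 → ∅
[12] timeout(0) → N0(back v2 [w])
[13] deliver 0→3 → N3(back v2 [w])
[14] deliver 3→0 → ∅
[15] deliver 0→2 → N2(prim v2 [w])
[16] deliver 2→0 → ∅
[17] deliver 1→3 → ∅
[18] deliver 1→0 → ∅
[19] deliver 0→3 → ∅
[20] deliver 2→1 → ∅
[21] crash(0) → N0(✗back v2 [w])
[22] propose(1,'y') → ∅

2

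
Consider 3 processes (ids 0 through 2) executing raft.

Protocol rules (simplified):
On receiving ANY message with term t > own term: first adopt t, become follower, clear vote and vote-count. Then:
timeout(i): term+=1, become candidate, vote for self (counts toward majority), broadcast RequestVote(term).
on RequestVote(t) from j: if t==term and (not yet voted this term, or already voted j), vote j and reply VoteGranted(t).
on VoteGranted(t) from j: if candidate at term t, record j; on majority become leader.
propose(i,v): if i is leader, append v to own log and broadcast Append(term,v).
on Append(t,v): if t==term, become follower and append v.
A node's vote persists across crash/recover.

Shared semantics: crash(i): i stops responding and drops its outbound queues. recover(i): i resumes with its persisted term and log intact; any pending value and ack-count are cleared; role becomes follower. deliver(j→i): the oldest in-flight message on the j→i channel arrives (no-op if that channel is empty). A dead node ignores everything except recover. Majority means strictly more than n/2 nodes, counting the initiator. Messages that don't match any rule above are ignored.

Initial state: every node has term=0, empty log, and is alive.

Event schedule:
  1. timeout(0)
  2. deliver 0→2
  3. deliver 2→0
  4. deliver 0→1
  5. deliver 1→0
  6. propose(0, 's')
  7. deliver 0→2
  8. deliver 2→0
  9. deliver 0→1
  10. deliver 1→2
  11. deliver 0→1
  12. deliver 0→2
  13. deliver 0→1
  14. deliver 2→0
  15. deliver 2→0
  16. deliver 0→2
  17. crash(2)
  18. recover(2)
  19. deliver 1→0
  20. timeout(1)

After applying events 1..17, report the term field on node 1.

after 1 — timeout(0): n0:cand/t1/[-]
after 2 — deliver 0→2: n2:foll/t1/[-]
after 3 — deliver 2→0: n0:lead/t1/[-]
after 4 — deliver 0→1: n1:foll/t1/[-]
after 5 — deliver 1→0: ·
after 6 — propose(0,'s'): n0:lead/t1/[s]
after 7 — deliver 0→2: n2:foll/t1/[s]
after 8 — deliver 2→0: ·
after 9 — deliver 0→1: n1:foll/t1/[s]
after 10 — deliver 1→2: ·
after 11 — deliver 0→1: ·
after 12 — deliver 0→2: ·
after 13 — deliver 0→1: ·
after 14 — deliver 2→0: ·
after 15 — deliver 2→0: ·
after 16 — deliver 0→2: ·
after 17 — crash(2): n2:✗foll/t1/[s]

1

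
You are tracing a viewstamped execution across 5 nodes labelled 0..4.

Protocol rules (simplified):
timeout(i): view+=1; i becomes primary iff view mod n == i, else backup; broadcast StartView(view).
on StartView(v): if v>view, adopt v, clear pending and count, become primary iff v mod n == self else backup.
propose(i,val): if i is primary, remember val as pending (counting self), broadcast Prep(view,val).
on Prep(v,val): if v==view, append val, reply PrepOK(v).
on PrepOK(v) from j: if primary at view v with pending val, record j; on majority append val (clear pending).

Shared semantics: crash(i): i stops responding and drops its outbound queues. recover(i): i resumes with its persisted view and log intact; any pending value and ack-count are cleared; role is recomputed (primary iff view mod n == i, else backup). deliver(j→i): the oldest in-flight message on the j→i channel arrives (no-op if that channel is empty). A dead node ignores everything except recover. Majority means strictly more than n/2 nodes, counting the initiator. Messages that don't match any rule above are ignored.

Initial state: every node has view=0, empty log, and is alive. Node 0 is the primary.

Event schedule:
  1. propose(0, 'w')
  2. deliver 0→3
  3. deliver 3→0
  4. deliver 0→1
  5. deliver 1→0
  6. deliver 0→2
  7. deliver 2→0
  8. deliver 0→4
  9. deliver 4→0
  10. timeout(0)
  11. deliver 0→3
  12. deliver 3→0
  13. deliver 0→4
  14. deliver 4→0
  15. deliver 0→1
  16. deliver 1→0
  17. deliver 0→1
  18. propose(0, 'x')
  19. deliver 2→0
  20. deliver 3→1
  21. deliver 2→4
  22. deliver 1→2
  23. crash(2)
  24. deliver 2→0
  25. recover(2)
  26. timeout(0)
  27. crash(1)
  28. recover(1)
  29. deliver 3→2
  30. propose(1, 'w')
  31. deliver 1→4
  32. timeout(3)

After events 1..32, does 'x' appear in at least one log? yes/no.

no

after 1 — propose(0,'w'): ·
after 2 — deliver 0→3: n3:back/v0/[w]
after 3 — deliver 3→0: ·
after 4 — deliver 0→1: n1:back/v0/[w]
after 5 — deliver 1→0: n0:prim/v0/[w]
after 6 — deliver 0→2: n2:back/v0/[w]
after 7 — deliver 2→0: ·
after 8 — deliver 0→4: n4:back/v0/[w]
after 9 — deliver 4→0: ·
after 10 — timeout(0): n0:back/v1/[w]
after 11 — deliver 0→3: n3:back/v1/[w]
after 12 — deliver 3→0: ·
after 13 — deliver 0→4: n4:back/v1/[w]
after 14 — deliver 4→0: ·
after 15 — deliver 0→1: n1:prim/v1/[w]
after 16 — deliver 1→0: ·
after 17 — deliver 0→1: ·
after 18 — propose(0,'x'): ·
after 19 — deliver 2→0: ·
after 20 — deliver 3→1: ·
after 21 — deliver 2→4: ·
after 22 — deliver 1→2: ·
after 23 — crash(2): n2:✗back/v0/[w]
after 24 — deliver 2→0: ·
after 25 — recover(2): n2:back/v0/[w]
after 26 — timeout(0): n0:back/v2/[w]
after 27 — crash(1): n1:✗prim/v1/[w]
after 28 — recover(1): n1:prim/v1/[w]
after 29 — deliver 3→2: ·
after 30 — propose(1,'w'): ·
after 31 — deliver 1→4: n4:back/v1/[w,w]
after 32 — timeout(3): n3:back/v2/[w]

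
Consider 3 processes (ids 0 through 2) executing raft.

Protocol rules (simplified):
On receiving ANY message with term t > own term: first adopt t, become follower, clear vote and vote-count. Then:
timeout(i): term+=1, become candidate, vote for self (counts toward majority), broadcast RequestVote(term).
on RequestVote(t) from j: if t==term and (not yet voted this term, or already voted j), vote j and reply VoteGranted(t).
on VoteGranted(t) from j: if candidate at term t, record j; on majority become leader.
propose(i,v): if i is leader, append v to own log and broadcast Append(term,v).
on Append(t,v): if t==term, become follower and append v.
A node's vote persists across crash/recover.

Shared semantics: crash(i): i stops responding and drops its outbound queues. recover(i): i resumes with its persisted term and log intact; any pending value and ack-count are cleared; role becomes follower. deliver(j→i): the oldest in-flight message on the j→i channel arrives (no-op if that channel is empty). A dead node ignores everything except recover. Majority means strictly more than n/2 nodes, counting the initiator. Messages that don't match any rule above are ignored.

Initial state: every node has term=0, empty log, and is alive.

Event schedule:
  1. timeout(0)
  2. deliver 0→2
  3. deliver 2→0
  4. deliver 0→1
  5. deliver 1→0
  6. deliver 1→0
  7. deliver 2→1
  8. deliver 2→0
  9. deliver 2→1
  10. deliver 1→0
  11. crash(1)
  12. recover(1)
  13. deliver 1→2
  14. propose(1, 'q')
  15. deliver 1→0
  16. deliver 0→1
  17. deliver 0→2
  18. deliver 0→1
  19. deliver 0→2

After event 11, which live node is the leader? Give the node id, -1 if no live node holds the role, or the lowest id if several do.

0

e1 timeout(0): 0[cand,t=1,-]
e2 deliver 0→2: 2[foll,t=1,-]
e3 deliver 2→0: 0[lead,t=1,-]
e4 deliver 0→1: 1[foll,t=1,-]
e5 deliver 1→0: ·
e6 deliver 1→0: ·
e7 deliver 2→1: ·
e8 deliver 2→0: ·
e9 deliver 2→1: ·
e10 deliver 1→0: ·
e11 crash(1): 1[✗foll,t=1,-]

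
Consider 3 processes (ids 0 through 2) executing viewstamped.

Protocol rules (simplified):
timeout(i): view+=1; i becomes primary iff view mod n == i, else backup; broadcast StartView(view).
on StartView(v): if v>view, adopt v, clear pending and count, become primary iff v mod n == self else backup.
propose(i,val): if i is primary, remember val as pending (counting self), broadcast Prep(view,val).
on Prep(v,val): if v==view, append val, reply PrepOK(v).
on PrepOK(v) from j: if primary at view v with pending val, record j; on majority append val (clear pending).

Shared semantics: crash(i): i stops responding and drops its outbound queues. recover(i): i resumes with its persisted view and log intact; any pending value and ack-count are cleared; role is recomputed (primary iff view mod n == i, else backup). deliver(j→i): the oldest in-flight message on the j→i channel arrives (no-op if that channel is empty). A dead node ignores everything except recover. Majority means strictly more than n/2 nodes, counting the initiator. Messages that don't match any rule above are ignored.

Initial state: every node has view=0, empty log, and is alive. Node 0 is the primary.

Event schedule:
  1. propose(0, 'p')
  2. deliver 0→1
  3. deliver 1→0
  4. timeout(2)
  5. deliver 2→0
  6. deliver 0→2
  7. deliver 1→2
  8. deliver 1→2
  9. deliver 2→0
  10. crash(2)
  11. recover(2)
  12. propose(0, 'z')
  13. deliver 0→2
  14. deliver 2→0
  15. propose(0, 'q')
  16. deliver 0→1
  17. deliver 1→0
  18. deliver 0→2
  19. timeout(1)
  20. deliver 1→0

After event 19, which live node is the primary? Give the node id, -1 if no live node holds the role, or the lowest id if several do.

e1 propose(0,'p'): ·
e2 deliver 0→1: 1[back,v=0,p]
e3 deliver 1→0: 0[prim,v=0,p]
e4 timeout(2): 2[back,v=1,-]
e5 deliver 2→0: 0[back,v=1,p]
e6 deliver 0→2: ·
e7 deliver 1→2: ·
e8 deliver 1→2: ·
e9 deliver 2→0: ·
e10 crash(2): 2[✗back,v=1,-]
e11 recover(2): 2[back,v=1,-]
e12 propose(0,'z'): ·
e13 deliver 0→2: ·
e14 deliver 2→0: ·
e15 propose(0,'q'): ·
e16 deliver 0→1: ·
e17 deliver 1→0: ·
e18 deliver 0→2: ·
e19 timeout(1): 1[prim,v=1,p]

1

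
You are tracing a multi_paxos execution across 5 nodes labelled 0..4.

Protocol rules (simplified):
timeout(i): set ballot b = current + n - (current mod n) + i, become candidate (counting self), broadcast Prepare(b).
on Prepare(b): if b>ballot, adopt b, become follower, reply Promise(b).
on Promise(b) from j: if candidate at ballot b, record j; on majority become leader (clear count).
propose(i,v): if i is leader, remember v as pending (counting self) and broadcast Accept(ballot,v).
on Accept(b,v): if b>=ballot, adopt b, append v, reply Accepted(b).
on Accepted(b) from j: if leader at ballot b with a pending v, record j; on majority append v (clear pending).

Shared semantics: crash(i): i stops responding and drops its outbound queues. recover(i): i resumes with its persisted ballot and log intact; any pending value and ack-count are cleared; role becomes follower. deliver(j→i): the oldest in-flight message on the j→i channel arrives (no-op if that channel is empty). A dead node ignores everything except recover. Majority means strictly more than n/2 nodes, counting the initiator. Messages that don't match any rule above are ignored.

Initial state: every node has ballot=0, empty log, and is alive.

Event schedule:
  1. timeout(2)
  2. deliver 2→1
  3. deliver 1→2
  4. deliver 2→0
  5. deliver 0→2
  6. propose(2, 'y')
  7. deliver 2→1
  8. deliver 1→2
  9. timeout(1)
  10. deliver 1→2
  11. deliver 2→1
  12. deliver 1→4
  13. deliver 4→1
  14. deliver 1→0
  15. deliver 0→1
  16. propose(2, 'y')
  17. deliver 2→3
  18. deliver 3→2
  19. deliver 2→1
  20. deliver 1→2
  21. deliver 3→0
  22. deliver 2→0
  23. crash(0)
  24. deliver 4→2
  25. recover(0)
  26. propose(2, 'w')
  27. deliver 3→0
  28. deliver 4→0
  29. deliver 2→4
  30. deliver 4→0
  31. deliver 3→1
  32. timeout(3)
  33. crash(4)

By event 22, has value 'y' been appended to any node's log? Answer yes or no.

step 1 timeout(2): 2={cand,b=7,log=-}
step 2 deliver 2→1: 1={foll,b=7,log=-}
step 3 deliver 1→2: —
step 4 deliver 2→0: 0={foll,b=7,log=-}
step 5 deliver 0→2: 2={lead,b=7,log=-}
step 6 propose(2,'y'): —
step 7 deliver 2→1: 1={foll,b=7,log=y}
step 8 deliver 1→2: —
step 9 timeout(1): 1={cand,b=11,log=y}
step 10 deliver 1→2: 2={foll,b=11,log=-}
step 11 deliver 2→1: —
step 12 deliver 1→4: 4={foll,b=11,log=-}
step 13 deliver 4→1: 1={lead,b=11,log=y}
step 14 deliver 1→0: 0={foll,b=11,log=-}
step 15 deliver 0→1: —
step 16 propose(2,'y'): —
step 17 deliver 2→3: 3={foll,b=7,log=-}
step 18 deliver 3→2: —
step 19 deliver 2→1: —
step 20 deliver 1→2: —
step 21 deliver 3→0: —
step 22 deliver 2→0: —

yes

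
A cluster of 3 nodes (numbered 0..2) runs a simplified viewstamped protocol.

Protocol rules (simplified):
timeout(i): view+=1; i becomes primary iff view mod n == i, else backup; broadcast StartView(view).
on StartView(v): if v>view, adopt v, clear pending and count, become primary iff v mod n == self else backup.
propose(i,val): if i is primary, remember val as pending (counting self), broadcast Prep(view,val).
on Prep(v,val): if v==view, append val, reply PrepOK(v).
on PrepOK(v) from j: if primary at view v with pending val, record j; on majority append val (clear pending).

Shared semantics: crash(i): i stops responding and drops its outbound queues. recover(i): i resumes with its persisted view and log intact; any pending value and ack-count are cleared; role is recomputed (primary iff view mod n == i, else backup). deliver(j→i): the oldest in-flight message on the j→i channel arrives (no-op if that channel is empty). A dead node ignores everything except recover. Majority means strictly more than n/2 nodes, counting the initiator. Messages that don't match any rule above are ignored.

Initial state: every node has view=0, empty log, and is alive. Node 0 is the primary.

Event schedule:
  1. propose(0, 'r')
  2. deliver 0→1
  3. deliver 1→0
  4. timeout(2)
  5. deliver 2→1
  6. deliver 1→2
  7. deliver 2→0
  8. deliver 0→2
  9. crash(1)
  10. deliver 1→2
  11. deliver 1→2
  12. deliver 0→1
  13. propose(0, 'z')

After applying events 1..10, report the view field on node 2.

1

step 1 propose(0,'r'): —
step 2 deliver 0→1: 1={back,v=0,log=r}
step 3 deliver 1→0: 0={prim,v=0,log=r}
step 4 timeout(2): 2={back,v=1,log=-}
step 5 deliver 2→1: 1={prim,v=1,log=r}
step 6 deliver 1→2: —
step 7 deliver 2→0: 0={back,v=1,log=r}
step 8 deliver 0→2: —
step 9 crash(1): 1={✗prim,v=1,log=r}
step 10 deliver 1→2: —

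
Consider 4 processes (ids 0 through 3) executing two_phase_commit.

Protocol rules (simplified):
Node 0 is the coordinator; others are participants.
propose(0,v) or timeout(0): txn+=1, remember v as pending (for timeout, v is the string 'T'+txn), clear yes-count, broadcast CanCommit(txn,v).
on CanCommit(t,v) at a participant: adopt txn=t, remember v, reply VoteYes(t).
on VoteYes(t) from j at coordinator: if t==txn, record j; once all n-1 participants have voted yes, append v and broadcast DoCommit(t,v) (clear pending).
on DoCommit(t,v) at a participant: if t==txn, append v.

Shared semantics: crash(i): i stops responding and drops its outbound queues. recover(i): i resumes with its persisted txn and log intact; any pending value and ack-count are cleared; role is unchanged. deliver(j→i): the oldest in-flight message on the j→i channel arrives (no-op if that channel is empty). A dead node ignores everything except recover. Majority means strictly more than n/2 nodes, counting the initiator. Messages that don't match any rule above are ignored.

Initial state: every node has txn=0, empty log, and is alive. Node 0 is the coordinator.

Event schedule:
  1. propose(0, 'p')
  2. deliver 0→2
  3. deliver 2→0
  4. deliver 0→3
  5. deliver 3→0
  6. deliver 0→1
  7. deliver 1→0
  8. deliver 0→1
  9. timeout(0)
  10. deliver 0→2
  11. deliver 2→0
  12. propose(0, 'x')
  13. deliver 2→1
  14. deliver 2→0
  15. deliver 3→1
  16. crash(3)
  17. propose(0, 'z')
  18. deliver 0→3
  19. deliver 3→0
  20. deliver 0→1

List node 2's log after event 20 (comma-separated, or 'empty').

p

1. propose(0,'p'):  <0:coor t1 ->
2. deliver 0→2:  <2:part t1 ->
3. deliver 2→0:  nop
4. deliver 0→3:  <3:part t1 ->
5. deliver 3→0:  nop
6. deliver 0→1:  <1:part t1 ->
7. deliver 1→0:  <0:coor t1 p>
8. deliver 0→1:  <1:part t1 p>
9. timeout(0):  <0:coor t2 p>
10. deliver 0→2:  <2:part t1 p>
11. deliver 2→0:  nop
12. propose(0,'x'):  <0:coor t3 p>
13. deliver 2→1:  nop
14. deliver 2→0:  nop
15. deliver 3→1:  nop
16. crash(3):  <3:✗part t1 ->
17. propose(0,'z'):  <0:coor t4 p>
18. deliver 0→3:  nop
19. deliver 3→0:  nop
20. deliver 0→1:  <1:part t2 p>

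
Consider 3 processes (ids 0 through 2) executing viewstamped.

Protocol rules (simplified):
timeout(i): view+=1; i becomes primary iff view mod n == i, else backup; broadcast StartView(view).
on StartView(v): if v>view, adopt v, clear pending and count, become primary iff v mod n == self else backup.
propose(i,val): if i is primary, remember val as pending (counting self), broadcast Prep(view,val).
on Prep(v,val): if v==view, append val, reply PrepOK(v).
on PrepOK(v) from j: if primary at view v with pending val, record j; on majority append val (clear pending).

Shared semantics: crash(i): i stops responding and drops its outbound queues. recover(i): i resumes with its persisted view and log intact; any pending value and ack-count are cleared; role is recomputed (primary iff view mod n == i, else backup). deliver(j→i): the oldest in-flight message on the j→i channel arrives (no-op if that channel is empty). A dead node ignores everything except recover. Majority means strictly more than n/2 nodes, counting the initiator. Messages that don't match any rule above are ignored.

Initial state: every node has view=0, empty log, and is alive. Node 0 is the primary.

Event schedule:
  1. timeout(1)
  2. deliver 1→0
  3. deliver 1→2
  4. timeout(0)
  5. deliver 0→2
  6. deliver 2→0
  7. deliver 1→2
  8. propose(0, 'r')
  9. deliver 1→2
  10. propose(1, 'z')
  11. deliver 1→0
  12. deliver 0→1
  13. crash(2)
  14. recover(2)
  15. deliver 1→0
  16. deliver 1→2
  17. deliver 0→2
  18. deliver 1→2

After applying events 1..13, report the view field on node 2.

2

1. timeout(1):  <1:prim v1 ->
2. deliver 1→0:  <0:back v1 ->
3. deliver 1→2:  <2:back v1 ->
4. timeout(0):  <0:back v2 ->
5. deliver 0→2:  <2:prim v2 ->
6. deliver 2→0:  nop
7. deliver 1→2:  nop
8. propose(0,'r'):  nop
9. deliver 1→2:  nop
10. propose(1,'z'):  nop
11. deliver 1→0:  nop
12. deliver 0→1:  <1:back v2 ->
13. crash(2):  <2:✗prim v2 ->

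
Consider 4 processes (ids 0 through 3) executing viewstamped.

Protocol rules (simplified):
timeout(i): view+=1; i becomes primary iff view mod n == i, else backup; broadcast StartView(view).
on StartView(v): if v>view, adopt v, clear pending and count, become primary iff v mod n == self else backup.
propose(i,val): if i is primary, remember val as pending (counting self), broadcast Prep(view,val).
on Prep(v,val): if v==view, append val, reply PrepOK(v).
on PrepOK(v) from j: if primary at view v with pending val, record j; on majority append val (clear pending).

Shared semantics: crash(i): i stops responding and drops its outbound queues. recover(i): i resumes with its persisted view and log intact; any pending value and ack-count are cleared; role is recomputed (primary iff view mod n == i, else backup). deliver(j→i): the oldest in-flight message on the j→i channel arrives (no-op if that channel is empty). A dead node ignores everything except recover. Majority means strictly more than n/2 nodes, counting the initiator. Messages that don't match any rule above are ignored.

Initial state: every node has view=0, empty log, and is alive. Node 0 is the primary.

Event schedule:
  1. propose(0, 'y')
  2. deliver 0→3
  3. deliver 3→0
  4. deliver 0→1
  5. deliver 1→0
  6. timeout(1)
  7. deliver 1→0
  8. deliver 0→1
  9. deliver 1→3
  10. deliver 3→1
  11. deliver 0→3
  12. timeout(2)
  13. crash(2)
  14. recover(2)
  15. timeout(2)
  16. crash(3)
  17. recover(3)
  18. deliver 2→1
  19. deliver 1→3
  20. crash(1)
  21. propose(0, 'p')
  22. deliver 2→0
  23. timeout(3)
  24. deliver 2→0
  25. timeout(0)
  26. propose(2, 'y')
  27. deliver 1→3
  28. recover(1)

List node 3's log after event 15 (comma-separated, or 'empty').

after 1 — propose(0,'y'): ·
after 2 — deliver 0→3: n3:back/v0/[y]
after 3 — deliver 3→0: ·
after 4 — deliver 0→1: n1:back/v0/[y]
after 5 — deliver 1→0: n0:prim/v0/[y]
after 6 — timeout(1): n1:prim/v1/[y]
after 7 — deliver 1→0: n0:back/v1/[y]
after 8 — deliver 0→1: ·
after 9 — deliver 1→3: n3:back/v1/[y]
after 10 — deliver 3→1: ·
after 11 — deliver 0→3: ·
after 12 — timeout(2): n2:back/v1/[-]
after 13 — crash(2): n2:✗back/v1/[-]
after 14 — recover(2): n2:back/v1/[-]
after 15 — timeout(2): n2:prim/v2/[-]

y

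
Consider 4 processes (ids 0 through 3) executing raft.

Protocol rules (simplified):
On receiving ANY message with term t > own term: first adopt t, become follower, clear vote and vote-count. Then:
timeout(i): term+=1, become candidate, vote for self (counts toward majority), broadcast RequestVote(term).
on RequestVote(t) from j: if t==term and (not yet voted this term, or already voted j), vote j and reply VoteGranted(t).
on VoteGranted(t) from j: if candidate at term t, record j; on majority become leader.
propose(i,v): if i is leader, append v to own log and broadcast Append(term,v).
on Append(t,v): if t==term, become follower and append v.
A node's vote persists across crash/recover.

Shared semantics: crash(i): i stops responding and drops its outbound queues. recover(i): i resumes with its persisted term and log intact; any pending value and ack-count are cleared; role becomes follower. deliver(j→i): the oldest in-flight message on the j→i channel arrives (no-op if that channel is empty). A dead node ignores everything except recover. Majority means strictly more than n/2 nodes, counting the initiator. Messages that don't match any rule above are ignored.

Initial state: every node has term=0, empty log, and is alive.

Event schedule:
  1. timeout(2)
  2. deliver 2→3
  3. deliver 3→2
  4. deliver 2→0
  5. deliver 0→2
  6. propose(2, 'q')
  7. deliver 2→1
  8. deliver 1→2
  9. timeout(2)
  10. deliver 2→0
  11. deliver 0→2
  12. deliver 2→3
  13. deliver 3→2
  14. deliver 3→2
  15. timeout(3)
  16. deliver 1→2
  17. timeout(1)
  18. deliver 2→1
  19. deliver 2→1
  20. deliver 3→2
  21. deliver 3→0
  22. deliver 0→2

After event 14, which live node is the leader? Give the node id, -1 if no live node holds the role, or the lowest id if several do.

-1

1. timeout(2):  <2:cand t1 ->
2. deliver 2→3:  <3:foll t1 ->
3. deliver 3→2:  nop
4. deliver 2→0:  <0:foll t1 ->
5. deliver 0→2:  <2:lead t1 ->
6. propose(2,'q'):  <2:lead t1 q>
7. deliver 2→1:  <1:foll t1 ->
8. deliver 1→2:  nop
9. timeout(2):  <2:cand t2 q>
10. deliver 2→0:  <0:foll t1 q>
11. deliver 0→2:  nop
12. deliver 2→3:  <3:foll t1 q>
13. deliver 3→2:  nop
14. deliver 3→2:  nop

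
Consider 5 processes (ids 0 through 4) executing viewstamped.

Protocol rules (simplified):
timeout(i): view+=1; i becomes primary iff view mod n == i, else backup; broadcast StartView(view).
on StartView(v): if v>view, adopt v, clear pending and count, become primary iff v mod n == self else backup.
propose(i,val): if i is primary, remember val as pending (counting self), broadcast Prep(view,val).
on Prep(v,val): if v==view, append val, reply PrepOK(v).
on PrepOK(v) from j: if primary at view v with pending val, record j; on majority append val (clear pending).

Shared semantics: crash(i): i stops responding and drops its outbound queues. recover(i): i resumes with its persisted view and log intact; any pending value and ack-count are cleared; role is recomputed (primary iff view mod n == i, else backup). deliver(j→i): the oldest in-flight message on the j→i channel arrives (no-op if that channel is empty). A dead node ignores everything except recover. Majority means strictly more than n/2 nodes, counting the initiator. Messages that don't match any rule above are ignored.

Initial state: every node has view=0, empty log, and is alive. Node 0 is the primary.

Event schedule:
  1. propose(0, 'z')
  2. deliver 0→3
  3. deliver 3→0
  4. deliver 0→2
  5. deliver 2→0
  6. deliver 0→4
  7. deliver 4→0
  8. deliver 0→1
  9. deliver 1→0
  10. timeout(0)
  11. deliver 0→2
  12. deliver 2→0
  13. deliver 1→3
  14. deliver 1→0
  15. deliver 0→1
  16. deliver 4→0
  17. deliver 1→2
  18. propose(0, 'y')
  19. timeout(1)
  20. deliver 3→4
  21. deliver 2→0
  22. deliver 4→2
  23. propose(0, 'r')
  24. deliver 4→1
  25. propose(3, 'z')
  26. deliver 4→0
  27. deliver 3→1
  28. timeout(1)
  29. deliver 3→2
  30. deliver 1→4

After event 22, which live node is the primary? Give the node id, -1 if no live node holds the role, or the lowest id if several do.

-1

[1] propose(0,'z') → ∅
[2] deliver 0→3 → N3(back v0 [z])
[3] deliver 3→0 → ∅
[4] deliver 0→2 → N2(back v0 [z])
[5] deliver 2→0 → N0(prim v0 [z])
[6] deliver 0→4 → N4(back v0 [z])
[7] deliver 4→0 → ∅
[8] deliver 0→1 → N1(back v0 [z])
[9] deliver 1→0 → ∅
[10] timeout(0) → N0(back v1 [z])
[11] deliver 0→2 → N2(back v1 [z])
[12] deliver 2→0 → ∅
[13] deliver 1→3 → ∅
[14] deliver 1→0 → ∅
[15] deliver 0→1 → N1(prim v1 [z])
[16] deliver 4→0 → ∅
[17] deliver 1→2 → ∅
[18] propose(0,'y') → ∅
[19] timeout(1) → N1(back v2 [z])
[20] deliver 3→4 → ∅
[21] deliver 2→0 → ∅
[22] deliver 4→2 → ∅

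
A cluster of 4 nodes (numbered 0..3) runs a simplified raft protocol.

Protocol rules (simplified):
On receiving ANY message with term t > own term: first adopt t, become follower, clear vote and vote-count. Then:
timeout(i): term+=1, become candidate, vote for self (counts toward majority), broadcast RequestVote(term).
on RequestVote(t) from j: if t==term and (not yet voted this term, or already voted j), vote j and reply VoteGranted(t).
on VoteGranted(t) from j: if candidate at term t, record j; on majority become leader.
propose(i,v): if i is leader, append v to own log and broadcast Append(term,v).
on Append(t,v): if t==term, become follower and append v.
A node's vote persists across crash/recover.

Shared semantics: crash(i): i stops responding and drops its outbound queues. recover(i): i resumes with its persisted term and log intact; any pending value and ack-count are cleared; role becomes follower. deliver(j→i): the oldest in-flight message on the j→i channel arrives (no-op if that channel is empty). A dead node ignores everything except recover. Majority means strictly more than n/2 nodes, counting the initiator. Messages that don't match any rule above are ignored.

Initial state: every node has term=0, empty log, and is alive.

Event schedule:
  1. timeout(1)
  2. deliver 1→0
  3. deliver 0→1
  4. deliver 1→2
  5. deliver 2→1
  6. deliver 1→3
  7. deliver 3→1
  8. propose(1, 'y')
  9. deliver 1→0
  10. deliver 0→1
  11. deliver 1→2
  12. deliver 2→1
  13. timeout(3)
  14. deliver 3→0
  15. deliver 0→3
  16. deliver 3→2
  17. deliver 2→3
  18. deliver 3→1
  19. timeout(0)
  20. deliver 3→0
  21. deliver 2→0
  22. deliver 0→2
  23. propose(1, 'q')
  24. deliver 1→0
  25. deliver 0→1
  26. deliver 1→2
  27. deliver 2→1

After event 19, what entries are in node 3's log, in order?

after 1 — timeout(1): n1:cand/t1/[-]
after 2 — deliver 1→0: n0:foll/t1/[-]
after 3 — deliver 0→1: ·
after 4 — deliver 1→2: n2:foll/t1/[-]
after 5 — deliver 2→1: n1:lead/t1/[-]
after 6 — deliver 1→3: n3:foll/t1/[-]
after 7 — deliver 3→1: ·
after 8 — propose(1,'y'): n1:lead/t1/[y]
after 9 — deliver 1→0: n0:foll/t1/[y]
after 10 — deliver 0→1: ·
after 11 — deliver 1→2: n2:foll/t1/[y]
after 12 — deliver 2→1: ·
after 13 — timeout(3): n3:cand/t2/[-]
after 14 — deliver 3→0: n0:foll/t2/[y]
after 15 — deliver 0→3: ·
after 16 — deliver 3→2: n2:foll/t2/[y]
after 17 — deliver 2→3: n3:lead/t2/[-]
after 18 — deliver 3→1: n1:foll/t2/[y]
after 19 — timeout(0): n0:cand/t3/[y]

empty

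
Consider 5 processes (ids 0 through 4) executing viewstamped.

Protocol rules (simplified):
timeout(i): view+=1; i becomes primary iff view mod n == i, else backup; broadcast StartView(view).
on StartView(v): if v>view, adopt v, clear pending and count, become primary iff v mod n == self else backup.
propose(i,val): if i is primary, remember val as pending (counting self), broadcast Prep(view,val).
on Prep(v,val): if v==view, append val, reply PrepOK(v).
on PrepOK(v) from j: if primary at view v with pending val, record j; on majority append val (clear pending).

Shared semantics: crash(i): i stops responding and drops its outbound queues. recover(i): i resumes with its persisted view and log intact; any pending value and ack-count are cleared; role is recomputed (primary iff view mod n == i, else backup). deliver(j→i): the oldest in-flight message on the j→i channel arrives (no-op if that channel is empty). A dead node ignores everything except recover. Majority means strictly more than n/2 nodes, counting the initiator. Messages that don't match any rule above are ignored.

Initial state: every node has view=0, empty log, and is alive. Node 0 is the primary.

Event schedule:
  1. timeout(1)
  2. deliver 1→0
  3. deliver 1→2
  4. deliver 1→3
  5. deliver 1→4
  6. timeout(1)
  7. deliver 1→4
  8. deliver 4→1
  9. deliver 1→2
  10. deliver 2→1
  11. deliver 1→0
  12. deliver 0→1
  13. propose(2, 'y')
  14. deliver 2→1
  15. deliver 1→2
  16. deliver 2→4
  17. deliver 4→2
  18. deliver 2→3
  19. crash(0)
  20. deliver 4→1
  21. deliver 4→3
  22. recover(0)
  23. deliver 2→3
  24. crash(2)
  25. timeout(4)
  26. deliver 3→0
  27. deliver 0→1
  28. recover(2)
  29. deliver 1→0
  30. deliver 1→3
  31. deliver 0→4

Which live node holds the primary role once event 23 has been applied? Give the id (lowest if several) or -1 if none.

2

1. timeout(1):  <1:prim v1 ->
2. deliver 1→0:  <0:back v1 ->
3. deliver 1→2:  <2:back v1 ->
4. deliver 1→3:  <3:back v1 ->
5. deliver 1→4:  <4:back v1 ->
6. timeout(1):  <1:back v2 ->
7. deliver 1→4:  <4:back v2 ->
8. deliver 4→1:  nop
9. deliver 1→2:  <2:prim v2 ->
10. deliver 2→1:  nop
11. deliver 1→0:  <0:back v2 ->
12. deliver 0→1:  nop
13. propose(2,'y'):  nop
14. deliver 2→1:  <1:back v2 y>
15. deliver 1→2:  nop
16. deliver 2→4:  <4:back v2 y>
17. deliver 4→2:  <2:prim v2 y>
18. deliver 2→3:  nop
19. crash(0):  <0:✗back v2 ->
20. deliver 4→1:  nop
21. deliver 4→3:  nop
22. recover(0):  <0:back v2 ->
23. deliver 2→3:  nop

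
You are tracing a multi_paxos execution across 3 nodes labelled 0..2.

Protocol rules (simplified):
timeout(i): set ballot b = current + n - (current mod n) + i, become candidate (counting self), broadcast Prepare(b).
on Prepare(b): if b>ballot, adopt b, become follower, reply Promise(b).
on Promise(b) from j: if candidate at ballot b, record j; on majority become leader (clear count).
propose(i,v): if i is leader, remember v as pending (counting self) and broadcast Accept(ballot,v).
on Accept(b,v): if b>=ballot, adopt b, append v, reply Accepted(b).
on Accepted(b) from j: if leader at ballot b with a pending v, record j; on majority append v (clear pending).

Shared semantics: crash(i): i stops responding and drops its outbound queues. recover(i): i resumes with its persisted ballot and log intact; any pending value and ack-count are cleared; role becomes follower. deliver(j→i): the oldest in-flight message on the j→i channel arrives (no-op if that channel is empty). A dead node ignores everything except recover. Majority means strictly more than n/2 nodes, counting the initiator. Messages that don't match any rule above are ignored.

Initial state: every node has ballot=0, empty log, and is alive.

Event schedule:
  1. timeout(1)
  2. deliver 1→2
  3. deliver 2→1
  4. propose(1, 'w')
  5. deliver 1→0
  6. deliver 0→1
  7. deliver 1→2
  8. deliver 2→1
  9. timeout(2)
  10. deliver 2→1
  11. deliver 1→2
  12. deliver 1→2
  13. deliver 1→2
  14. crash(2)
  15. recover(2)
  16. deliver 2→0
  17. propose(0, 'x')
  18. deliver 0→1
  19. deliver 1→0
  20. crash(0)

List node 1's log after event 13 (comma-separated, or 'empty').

w

[1] timeout(1) → N1(cand b4 [-])
[2] deliver 1→2 → N2(foll b4 [-])
[3] deliver 2→1 → N1(lead b4 [-])
[4] propose(1,'w') → ∅
[5] deliver 1→0 → N0(foll b4 [-])
[6] deliver 0→1 → ∅
[7] deliver 1→2 → N2(foll b4 [w])
[8] deliver 2→1 → N1(lead b4 [w])
[9] timeout(2) → N2(cand b8 [w])
[10] deliver 2→1 → N1(foll b8 [w])
[11] deliver 1→2 → N2(lead b8 [w])
[12] deliver 1→2 → ∅
[13] deliver 1→2 → ∅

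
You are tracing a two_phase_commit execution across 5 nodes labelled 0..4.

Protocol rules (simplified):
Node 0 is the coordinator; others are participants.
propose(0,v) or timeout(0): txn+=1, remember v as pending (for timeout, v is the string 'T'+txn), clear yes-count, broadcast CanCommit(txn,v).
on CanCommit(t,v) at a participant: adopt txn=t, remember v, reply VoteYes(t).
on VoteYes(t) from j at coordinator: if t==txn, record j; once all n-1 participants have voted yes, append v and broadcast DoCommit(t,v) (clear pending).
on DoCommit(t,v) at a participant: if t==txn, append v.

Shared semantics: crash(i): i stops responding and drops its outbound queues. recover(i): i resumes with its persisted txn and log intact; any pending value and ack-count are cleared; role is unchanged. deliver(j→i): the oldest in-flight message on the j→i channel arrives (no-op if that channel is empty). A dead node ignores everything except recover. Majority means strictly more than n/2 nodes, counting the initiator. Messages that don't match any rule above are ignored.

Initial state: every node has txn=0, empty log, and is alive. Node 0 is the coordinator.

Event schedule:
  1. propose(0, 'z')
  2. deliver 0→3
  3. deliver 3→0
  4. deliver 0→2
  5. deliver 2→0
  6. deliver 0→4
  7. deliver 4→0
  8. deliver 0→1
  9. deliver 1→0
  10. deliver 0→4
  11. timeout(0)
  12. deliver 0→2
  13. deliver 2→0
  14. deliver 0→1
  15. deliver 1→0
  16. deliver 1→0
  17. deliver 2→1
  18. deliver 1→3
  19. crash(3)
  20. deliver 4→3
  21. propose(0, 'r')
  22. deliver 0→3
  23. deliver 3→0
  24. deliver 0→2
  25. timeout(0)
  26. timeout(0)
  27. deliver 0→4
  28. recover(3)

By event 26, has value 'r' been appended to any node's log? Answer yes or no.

no

after 1 — propose(0,'z'): n0:coor/t1/[-]
after 2 — deliver 0→3: n3:part/t1/[-]
after 3 — deliver 3→0: ·
after 4 — deliver 0→2: n2:part/t1/[-]
after 5 — deliver 2→0: ·
after 6 — deliver 0→4: n4:part/t1/[-]
after 7 — deliver 4→0: ·
after 8 — deliver 0→1: n1:part/t1/[-]
after 9 — deliver 1→0: n0:coor/t1/[z]
after 10 — deliver 0→4: n4:part/t1/[z]
after 11 — timeout(0): n0:coor/t2/[z]
after 12 — deliver 0→2: n2:part/t1/[z]
after 13 — deliver 2→0: ·
after 14 — deliver 0→1: n1:part/t1/[z]
after 15 — deliver 1→0: ·
after 16 — deliver 1→0: ·
after 17 — deliver 2→1: ·
after 18 — deliver 1→3: ·
after 19 — crash(3): n3:✗part/t1/[-]
after 20 — deliver 4→3: ·
after 21 — propose(0,'r'): n0:coor/t3/[z]
after 22 — deliver 0→3: ·
after 23 — deliver 3→0: ·
after 24 — deliver 0→2: n2:part/t2/[z]
after 25 — timeout(0): n0:coor/t4/[z]
after 26 — timeout(0): n0:coor/t5/[z]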